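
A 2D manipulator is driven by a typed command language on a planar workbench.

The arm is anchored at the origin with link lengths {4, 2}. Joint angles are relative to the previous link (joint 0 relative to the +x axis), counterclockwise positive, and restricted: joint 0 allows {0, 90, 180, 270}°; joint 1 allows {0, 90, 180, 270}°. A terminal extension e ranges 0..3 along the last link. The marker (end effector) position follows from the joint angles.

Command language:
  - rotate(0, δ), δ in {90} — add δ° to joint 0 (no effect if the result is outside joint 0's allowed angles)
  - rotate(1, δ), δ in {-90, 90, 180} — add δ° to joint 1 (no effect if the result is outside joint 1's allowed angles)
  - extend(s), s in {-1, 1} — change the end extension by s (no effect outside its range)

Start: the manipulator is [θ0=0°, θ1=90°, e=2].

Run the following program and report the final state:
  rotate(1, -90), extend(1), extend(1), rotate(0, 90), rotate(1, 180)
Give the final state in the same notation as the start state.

t0: [θ0=0°, θ1=90°, e=2]
t=1 rotate(1, -90) ⇒ [θ0=0°, θ1=0°, e=2]
t=2 extend(1) ⇒ [θ0=0°, θ1=0°, e=3]
t=3 extend(1) ⇒ [θ0=0°, θ1=0°, e=3]
t=4 rotate(0, 90) ⇒ [θ0=90°, θ1=0°, e=3]
t=5 rotate(1, 180) ⇒ [θ0=90°, θ1=180°, e=3]

[θ0=90°, θ1=180°, e=3]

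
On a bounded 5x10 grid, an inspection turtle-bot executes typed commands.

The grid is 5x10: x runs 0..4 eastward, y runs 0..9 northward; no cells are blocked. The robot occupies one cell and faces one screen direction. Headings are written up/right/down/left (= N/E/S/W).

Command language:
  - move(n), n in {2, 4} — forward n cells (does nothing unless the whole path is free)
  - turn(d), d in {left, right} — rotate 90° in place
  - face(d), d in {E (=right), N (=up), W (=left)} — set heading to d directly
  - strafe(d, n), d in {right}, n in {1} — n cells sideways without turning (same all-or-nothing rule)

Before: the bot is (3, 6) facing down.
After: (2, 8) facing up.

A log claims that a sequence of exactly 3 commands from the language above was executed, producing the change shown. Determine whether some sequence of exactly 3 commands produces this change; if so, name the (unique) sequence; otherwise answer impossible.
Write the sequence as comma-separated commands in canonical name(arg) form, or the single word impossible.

key: order matters: swapping strafe(right, 1) and move(2) lands elsewhere
begin: (3, 6) facing down
step 1 (strafe(right, 1)): (2, 6) facing down
step 2 (face(N)): (2, 6) facing up
step 3 (move(2)): (2, 8) facing up
no other 3-command option fits: unique.

strafe(right, 1), face(N), move(2)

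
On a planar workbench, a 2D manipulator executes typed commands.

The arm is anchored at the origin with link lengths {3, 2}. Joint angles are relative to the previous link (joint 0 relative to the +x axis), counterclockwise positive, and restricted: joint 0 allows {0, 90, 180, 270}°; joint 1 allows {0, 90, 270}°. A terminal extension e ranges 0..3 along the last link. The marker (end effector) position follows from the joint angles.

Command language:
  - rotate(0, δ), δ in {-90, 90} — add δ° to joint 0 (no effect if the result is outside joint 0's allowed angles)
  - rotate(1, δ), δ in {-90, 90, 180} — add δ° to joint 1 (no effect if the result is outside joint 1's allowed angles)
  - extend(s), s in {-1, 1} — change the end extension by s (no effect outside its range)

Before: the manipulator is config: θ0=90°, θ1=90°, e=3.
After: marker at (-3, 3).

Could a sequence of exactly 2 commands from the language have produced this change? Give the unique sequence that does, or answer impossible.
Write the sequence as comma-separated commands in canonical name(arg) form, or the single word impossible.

extend(-1), extend(-1)

begin: config: θ0=90°, θ1=90°, e=3
t=1 extend(-1) ⇒ config: θ0=90°, θ1=90°, e=2
t=2 extend(-1) ⇒ config: θ0=90°, θ1=90°, e=1
all 49 alternatives checked — unique.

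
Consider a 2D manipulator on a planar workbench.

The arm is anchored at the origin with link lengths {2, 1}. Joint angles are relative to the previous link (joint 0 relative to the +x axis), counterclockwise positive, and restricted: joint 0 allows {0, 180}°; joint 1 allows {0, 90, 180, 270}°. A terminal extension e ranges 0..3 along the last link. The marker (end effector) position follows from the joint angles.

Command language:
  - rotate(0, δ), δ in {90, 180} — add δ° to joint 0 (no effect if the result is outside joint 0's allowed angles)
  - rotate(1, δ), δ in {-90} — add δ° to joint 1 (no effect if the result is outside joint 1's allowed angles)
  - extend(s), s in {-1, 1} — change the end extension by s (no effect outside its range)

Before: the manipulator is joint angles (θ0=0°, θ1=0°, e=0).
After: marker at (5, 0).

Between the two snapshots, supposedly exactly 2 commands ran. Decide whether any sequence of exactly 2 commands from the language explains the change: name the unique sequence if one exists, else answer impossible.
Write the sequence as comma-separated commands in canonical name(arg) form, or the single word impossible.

extend(1), extend(1)

start: joint angles (θ0=0°, θ1=0°, e=0)
t=1 extend(1) ⇒ joint angles (θ0=0°, θ1=0°, e=1)
t=2 extend(1) ⇒ joint angles (θ0=0°, θ1=0°, e=2)
all 25 alternatives checked — unique.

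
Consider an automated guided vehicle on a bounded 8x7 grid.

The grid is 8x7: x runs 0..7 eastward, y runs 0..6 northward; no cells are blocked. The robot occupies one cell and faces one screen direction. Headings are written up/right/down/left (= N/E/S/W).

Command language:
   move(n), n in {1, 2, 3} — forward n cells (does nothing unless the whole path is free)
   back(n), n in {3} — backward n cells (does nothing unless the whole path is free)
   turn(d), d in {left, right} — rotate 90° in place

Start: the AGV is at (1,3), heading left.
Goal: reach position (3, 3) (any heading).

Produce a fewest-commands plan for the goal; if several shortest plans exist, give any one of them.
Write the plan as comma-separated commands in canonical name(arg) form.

initial: at (1,3), heading left
step 1 (back(3)): at (4,3), heading left
step 2 (move(1)): at (3,3), heading left
nothing shorter than 2 reaches the goal.

back(3), move(1)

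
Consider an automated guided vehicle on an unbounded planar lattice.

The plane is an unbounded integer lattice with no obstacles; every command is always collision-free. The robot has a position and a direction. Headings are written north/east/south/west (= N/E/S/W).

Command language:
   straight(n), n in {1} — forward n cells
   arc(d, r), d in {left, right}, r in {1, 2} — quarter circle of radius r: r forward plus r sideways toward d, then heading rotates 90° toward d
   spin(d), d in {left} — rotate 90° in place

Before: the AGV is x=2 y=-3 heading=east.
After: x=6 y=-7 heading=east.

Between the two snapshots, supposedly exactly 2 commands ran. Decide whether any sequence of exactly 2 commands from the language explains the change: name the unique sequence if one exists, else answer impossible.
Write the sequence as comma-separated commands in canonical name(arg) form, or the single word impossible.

key: order matters: swapping arc(right, 2) and arc(left, 2) lands elsewhere
t0: x=2 y=-3 heading=east
step 1 (arc(right, 2)): x=4 y=-5 heading=south
step 2 (arc(left, 2)): x=6 y=-7 heading=east
no rival 2-sequence matches.

arc(right, 2), arc(left, 2)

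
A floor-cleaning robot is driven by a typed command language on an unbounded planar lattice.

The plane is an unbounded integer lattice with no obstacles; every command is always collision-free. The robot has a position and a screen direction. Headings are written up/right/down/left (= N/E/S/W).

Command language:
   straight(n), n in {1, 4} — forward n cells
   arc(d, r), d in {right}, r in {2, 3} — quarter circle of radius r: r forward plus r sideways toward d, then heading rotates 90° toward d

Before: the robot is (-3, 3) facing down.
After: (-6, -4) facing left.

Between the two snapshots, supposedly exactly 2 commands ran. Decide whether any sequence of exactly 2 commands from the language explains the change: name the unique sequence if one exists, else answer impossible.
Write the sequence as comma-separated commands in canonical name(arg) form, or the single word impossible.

straight(4), arc(right, 3)

key: position moved to (-6,-4) AND the heading swung to W — translation plus rotation needed
begin: (-3, 3) facing down
[1] after straight(4): (-3, -1) facing down
[2] after arc(right, 3): (-6, -4) facing left
uniquely the one of 16 2-step routes that fits.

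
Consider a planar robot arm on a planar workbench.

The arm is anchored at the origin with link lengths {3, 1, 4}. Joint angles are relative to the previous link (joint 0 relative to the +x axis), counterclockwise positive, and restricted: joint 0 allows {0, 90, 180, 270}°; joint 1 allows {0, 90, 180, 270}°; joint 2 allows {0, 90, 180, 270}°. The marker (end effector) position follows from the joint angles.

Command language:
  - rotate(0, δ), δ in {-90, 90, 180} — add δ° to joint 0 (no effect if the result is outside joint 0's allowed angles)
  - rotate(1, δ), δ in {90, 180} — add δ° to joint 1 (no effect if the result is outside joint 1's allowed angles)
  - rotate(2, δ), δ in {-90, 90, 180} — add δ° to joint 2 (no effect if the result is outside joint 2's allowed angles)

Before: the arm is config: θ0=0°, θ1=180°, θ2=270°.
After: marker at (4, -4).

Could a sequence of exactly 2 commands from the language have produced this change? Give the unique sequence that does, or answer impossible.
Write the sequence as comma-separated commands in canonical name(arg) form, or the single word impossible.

initial: config: θ0=0°, θ1=180°, θ2=270°
[1] after rotate(1, 90): config: θ0=0°, θ1=270°, θ2=270°
[2] after rotate(1, 90): config: θ0=0°, θ1=0°, θ2=270°
no other 2-command option fits: unique.

rotate(1, 90), rotate(1, 90)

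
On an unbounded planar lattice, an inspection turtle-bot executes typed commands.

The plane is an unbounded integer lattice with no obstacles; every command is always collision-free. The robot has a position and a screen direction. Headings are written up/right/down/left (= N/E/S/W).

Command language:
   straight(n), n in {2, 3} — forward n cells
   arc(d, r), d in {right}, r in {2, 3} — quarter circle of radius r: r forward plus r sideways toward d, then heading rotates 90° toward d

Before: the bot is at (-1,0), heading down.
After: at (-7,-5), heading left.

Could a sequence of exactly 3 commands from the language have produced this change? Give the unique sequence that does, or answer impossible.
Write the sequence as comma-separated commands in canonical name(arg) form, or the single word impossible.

straight(2), arc(right, 3), straight(3)

key: order matters: swapping straight(2) and straight(3) lands elsewhere
from: at (-1,0), heading down
step 1 (straight(2)): at (-1,-2), heading down
step 2 (arc(right, 3)): at (-4,-5), heading left
step 3 (straight(3)): at (-7,-5), heading left
all 64 alternatives checked — unique.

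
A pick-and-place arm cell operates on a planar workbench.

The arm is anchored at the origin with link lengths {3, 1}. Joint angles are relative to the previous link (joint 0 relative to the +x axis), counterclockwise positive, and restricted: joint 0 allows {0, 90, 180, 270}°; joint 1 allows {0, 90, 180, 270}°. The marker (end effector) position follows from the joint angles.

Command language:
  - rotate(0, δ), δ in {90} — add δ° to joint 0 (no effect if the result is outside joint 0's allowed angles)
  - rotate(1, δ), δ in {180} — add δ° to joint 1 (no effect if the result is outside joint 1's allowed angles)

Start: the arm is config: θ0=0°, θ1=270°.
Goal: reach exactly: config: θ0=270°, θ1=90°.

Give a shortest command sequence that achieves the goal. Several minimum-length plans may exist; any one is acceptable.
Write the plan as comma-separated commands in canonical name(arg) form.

rotate(1, 180), rotate(0, 90), rotate(0, 90), rotate(0, 90)

t0: config: θ0=0°, θ1=270°
[1] after rotate(1, 180): config: θ0=0°, θ1=90°
[2] after rotate(0, 90): config: θ0=90°, θ1=90°
[3] after rotate(0, 90): config: θ0=180°, θ1=90°
[4] after rotate(0, 90): config: θ0=270°, θ1=90°
no 3-step plan works, so 4 is optimal.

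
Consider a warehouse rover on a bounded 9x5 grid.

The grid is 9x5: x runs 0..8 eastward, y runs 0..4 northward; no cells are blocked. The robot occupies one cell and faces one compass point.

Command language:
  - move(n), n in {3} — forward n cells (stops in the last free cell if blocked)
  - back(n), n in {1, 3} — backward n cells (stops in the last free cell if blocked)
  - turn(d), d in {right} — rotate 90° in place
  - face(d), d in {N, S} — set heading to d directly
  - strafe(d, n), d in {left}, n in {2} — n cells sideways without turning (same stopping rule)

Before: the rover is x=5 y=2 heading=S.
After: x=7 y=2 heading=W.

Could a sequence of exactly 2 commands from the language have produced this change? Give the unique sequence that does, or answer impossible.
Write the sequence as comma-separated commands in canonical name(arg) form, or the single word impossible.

key: running turn(right) before strafe(left, 2) would end elsewhere — order is forced
start: x=5 y=2 heading=S
t=1 strafe(left, 2) ⇒ x=7 y=2 heading=S
t=2 turn(right) ⇒ x=7 y=2 heading=W
no other 2-command option fits: unique.

strafe(left, 2), turn(right)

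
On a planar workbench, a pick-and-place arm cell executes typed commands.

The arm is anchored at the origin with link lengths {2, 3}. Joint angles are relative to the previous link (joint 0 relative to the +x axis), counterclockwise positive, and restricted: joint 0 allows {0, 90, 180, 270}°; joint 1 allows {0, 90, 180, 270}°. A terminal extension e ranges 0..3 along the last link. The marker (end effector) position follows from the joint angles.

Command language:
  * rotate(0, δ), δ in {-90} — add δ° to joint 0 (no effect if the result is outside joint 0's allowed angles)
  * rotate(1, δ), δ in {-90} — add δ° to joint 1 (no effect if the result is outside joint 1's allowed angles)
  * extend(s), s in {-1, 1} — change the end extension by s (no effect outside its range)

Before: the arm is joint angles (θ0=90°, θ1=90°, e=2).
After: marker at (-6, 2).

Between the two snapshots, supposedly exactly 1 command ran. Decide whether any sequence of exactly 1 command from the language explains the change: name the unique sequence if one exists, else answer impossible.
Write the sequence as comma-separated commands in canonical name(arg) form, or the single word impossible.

extend(1)

start: joint angles (θ0=90°, θ1=90°, e=2)
step 1 (extend(1)): joint angles (θ0=90°, θ1=90°, e=3)
all 4 alternatives checked — unique.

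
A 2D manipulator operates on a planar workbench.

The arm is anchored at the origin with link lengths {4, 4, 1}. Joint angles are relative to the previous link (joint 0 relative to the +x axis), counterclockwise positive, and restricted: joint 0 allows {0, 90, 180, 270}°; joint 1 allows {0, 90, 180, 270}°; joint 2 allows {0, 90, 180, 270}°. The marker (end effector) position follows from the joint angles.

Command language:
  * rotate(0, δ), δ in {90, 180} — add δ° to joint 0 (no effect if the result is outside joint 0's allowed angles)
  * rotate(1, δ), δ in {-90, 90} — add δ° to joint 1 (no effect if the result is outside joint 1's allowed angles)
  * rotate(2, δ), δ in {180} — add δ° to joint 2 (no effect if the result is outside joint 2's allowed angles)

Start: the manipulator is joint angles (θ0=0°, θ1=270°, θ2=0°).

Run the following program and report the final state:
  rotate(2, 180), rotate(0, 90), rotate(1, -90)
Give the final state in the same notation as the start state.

from: joint angles (θ0=0°, θ1=270°, θ2=0°)
step 1 (rotate(2, 180)): joint angles (θ0=0°, θ1=270°, θ2=180°)
step 2 (rotate(0, 90)): joint angles (θ0=90°, θ1=270°, θ2=180°)
step 3 (rotate(1, -90)): joint angles (θ0=90°, θ1=180°, θ2=180°)

joint angles (θ0=90°, θ1=180°, θ2=180°)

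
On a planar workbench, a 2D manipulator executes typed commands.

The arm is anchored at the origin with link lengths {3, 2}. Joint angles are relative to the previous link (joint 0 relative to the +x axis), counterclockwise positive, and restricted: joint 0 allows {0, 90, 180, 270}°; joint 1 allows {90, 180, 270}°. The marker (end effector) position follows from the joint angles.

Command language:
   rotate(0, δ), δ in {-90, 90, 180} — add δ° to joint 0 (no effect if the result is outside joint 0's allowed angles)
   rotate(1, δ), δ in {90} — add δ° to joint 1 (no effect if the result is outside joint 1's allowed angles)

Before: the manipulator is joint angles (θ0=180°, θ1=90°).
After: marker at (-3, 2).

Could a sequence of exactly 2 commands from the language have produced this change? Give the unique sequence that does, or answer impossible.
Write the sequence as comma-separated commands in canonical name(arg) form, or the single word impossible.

rotate(1, 90), rotate(1, 90)

initial: joint angles (θ0=180°, θ1=90°)
1. rotate(1, 90) → joint angles (θ0=180°, θ1=180°)
2. rotate(1, 90) → joint angles (θ0=180°, θ1=270°)
no other 2-command option fits: unique.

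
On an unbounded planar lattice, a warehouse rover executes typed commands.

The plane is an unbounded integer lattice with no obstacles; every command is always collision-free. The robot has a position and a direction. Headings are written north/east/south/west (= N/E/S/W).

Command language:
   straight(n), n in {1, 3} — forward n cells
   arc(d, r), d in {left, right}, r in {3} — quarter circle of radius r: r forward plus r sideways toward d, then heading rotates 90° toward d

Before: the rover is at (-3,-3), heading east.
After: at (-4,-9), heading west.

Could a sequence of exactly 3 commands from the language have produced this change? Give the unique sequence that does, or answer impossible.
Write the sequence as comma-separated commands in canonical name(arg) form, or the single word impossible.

arc(right, 3), arc(right, 3), straight(1)

key: cell and facing (now W) both changed — the 3 commands mix motion and turning
t0: at (-3,-3), heading east
step 1 (arc(right, 3)): at (0,-6), heading south
step 2 (arc(right, 3)): at (-3,-9), heading west
step 3 (straight(1)): at (-4,-9), heading west
all 64 alternatives checked — unique.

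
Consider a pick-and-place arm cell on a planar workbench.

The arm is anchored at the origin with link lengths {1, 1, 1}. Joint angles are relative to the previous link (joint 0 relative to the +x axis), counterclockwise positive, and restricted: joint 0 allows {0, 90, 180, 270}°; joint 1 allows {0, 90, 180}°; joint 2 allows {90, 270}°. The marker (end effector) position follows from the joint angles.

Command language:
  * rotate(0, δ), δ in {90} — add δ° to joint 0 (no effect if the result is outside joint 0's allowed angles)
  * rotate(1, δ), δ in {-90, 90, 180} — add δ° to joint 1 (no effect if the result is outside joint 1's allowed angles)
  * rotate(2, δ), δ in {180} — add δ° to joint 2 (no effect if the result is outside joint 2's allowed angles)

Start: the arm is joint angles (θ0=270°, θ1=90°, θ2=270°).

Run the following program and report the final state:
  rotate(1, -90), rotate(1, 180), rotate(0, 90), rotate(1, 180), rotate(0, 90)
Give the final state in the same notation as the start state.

joint angles (θ0=90°, θ1=0°, θ2=270°)

initial: joint angles (θ0=270°, θ1=90°, θ2=270°)
t=1 rotate(1, -90) ⇒ joint angles (θ0=270°, θ1=0°, θ2=270°)
t=2 rotate(1, 180) ⇒ joint angles (θ0=270°, θ1=180°, θ2=270°)
t=3 rotate(0, 90) ⇒ joint angles (θ0=0°, θ1=180°, θ2=270°)
t=4 rotate(1, 180) ⇒ joint angles (θ0=0°, θ1=0°, θ2=270°)
t=5 rotate(0, 90) ⇒ joint angles (θ0=90°, θ1=0°, θ2=270°)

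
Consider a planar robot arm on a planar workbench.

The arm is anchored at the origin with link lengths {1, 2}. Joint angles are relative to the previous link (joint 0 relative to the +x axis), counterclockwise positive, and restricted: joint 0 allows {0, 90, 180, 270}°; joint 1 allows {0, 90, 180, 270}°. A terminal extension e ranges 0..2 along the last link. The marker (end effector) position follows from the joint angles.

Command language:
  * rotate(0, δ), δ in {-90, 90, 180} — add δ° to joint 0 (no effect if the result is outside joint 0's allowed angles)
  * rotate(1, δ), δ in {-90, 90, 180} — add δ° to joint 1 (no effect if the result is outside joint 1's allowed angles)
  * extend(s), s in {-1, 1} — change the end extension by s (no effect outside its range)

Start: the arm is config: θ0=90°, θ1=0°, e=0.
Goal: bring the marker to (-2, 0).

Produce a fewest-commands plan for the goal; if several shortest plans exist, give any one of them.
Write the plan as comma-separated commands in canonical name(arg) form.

initial: config: θ0=90°, θ1=0°, e=0
[1] after rotate(0, -90): config: θ0=0°, θ1=0°, e=0
[2] after rotate(1, 180): config: θ0=0°, θ1=180°, e=0
[3] after extend(1): config: θ0=0°, θ1=180°, e=1
nothing shorter than 3 reaches the goal.

rotate(0, -90), rotate(1, 180), extend(1)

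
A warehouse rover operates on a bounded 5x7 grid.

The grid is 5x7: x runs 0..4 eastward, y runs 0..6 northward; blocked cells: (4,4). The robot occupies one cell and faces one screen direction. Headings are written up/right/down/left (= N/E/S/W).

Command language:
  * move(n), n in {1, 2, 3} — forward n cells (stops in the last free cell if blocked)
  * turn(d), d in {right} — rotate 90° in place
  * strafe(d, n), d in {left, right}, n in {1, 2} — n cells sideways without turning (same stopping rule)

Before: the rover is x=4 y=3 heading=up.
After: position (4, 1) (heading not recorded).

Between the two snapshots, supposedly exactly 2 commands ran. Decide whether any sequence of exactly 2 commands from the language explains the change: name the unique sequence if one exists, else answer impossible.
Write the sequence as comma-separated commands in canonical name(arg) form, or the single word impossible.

key: order matters: swapping turn(right) and strafe(right, 2) lands elsewhere
from: x=4 y=3 heading=up
t=1 turn(right) ⇒ x=4 y=3 heading=right
t=2 strafe(right, 2) ⇒ x=4 y=1 heading=right
no rival 2-sequence matches.

turn(right), strafe(right, 2)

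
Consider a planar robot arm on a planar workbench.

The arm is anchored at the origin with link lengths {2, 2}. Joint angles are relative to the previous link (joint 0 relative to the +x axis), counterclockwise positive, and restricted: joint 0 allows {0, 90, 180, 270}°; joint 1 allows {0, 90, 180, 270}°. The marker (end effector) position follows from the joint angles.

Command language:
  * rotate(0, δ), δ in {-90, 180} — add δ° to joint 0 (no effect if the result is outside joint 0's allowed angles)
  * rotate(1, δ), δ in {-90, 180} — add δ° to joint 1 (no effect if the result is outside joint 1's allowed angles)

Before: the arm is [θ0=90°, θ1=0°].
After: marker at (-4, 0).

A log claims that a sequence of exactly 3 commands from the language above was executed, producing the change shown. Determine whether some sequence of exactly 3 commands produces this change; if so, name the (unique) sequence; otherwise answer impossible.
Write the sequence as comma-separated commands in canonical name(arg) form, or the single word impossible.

rotate(0, -90), rotate(0, -90), rotate(0, -90)

start: [θ0=90°, θ1=0°]
1. rotate(0, -90) → [θ0=0°, θ1=0°]
2. rotate(0, -90) → [θ0=270°, θ1=0°]
3. rotate(0, -90) → [θ0=180°, θ1=0°]
no rival 3-sequence matches.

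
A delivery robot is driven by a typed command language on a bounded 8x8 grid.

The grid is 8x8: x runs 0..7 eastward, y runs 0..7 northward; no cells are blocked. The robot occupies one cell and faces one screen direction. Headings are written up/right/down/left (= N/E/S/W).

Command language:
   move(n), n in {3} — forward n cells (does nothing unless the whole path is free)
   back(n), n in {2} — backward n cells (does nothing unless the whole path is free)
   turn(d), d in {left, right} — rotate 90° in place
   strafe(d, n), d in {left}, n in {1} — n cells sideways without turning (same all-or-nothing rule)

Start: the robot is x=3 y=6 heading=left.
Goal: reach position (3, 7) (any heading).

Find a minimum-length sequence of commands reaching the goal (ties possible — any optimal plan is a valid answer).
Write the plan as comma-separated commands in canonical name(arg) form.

from: x=3 y=6 heading=left
1. strafe(left, 1) → x=3 y=5 heading=left
2. turn(left) → x=3 y=5 heading=down
3. back(2) → x=3 y=7 heading=down
no 2-step plan works, so 3 is optimal.

strafe(left, 1), turn(left), back(2)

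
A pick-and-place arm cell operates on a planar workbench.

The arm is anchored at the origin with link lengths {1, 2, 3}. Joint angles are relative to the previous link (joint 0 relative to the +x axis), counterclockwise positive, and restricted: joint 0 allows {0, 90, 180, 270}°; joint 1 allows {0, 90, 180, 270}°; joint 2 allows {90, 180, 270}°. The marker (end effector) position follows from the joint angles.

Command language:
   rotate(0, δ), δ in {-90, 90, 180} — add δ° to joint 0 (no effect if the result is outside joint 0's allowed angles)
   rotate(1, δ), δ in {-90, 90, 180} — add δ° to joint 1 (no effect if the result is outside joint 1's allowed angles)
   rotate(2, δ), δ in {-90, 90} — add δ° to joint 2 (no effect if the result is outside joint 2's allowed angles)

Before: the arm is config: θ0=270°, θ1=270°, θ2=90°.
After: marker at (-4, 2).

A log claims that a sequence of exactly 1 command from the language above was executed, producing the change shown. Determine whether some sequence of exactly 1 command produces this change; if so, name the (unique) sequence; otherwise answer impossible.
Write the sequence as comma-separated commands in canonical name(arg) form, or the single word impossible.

start: config: θ0=270°, θ1=270°, θ2=90°
1. rotate(0, -90) → config: θ0=180°, θ1=270°, θ2=90°
no other 1-command option fits: unique.

rotate(0, -90)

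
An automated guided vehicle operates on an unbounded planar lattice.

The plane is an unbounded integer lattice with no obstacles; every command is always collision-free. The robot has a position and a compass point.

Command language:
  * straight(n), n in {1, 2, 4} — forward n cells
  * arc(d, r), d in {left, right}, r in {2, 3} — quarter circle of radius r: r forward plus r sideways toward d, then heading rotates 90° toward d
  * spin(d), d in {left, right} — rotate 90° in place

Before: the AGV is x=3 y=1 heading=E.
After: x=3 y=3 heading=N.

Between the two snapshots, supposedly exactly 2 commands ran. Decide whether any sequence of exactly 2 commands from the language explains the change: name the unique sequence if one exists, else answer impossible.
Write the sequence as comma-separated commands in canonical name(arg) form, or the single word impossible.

key: position moved to (3,3) AND the heading swung to N — translation plus rotation needed
begin: x=3 y=1 heading=E
t=1 spin(left) ⇒ x=3 y=1 heading=N
t=2 straight(2) ⇒ x=3 y=3 heading=N
no rival 2-sequence matches.

spin(left), straight(2)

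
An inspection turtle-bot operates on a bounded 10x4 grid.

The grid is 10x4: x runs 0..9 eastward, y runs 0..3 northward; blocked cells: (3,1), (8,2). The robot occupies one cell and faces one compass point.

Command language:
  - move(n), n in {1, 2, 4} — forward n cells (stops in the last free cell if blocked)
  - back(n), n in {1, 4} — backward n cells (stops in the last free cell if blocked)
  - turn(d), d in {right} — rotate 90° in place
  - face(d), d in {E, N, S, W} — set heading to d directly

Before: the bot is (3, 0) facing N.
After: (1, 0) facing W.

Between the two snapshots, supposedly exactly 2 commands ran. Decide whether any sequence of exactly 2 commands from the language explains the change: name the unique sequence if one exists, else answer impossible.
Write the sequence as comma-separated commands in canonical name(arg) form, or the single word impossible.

key: cell and facing (now W) both changed — the 2 commands mix motion and turning
t0: (3, 0) facing N
1. face(W) → (3, 0) facing W
2. move(2) → (1, 0) facing W
no rival 2-sequence matches.

face(W), move(2)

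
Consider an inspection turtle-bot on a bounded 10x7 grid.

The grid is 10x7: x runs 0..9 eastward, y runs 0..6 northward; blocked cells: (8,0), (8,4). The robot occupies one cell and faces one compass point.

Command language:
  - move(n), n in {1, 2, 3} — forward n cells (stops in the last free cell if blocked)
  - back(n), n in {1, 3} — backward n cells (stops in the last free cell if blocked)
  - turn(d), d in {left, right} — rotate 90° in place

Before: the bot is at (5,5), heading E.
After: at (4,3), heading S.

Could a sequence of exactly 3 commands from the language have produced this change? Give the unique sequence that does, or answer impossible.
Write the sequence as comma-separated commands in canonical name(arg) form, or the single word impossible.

key: order matters: swapping back(1) and move(2) lands elsewhere
t0: at (5,5), heading E
1. back(1) → at (4,5), heading E
2. turn(right) → at (4,5), heading S
3. move(2) → at (4,3), heading S
all 343 alternatives checked — unique.

back(1), turn(right), move(2)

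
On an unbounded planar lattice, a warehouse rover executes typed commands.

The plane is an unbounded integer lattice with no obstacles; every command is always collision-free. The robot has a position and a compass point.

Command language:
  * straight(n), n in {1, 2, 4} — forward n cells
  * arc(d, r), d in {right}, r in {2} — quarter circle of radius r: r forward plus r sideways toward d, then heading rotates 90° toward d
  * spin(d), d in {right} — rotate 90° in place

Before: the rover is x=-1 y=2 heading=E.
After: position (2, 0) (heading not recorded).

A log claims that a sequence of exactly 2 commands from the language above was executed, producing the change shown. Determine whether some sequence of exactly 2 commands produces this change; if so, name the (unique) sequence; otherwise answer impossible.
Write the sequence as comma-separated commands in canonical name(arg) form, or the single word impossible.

key: order matters: swapping straight(1) and arc(right, 2) lands elsewhere
initial: x=-1 y=2 heading=E
[1] after straight(1): x=0 y=2 heading=E
[2] after arc(right, 2): x=2 y=0 heading=S
all 25 alternatives checked — unique.

straight(1), arc(right, 2)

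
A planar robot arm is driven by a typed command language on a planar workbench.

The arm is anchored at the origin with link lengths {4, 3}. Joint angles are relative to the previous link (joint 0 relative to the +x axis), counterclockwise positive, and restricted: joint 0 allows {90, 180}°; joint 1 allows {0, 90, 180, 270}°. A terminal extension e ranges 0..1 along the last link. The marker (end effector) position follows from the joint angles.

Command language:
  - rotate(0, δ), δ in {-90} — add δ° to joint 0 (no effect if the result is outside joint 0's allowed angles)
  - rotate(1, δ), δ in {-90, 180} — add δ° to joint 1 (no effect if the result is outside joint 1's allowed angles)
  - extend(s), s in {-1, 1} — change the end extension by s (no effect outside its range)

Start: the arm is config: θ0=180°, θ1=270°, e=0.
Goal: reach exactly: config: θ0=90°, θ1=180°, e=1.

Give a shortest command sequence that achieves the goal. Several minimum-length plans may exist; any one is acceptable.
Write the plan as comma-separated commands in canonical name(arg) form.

initial: config: θ0=180°, θ1=270°, e=0
1. extend(1) → config: θ0=180°, θ1=270°, e=1
2. rotate(1, -90) → config: θ0=180°, θ1=180°, e=1
3. rotate(0, -90) → config: θ0=90°, θ1=180°, e=1
minimal: 3 command(s), checked below 3.

extend(1), rotate(1, -90), rotate(0, -90)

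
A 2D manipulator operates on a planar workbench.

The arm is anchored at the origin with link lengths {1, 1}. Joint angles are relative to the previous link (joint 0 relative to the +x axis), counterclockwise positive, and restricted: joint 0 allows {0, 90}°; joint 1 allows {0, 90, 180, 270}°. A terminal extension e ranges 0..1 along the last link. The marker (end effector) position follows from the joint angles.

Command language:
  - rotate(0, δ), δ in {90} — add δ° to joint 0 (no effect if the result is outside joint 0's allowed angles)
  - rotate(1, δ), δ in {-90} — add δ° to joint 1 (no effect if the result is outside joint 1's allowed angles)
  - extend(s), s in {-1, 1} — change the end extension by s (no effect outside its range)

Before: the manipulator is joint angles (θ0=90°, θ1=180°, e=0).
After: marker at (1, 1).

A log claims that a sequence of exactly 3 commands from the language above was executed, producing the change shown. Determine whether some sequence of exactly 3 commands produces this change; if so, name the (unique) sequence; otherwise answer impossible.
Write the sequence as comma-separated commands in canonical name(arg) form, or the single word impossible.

begin: joint angles (θ0=90°, θ1=180°, e=0)
step 1 (rotate(1, -90)): joint angles (θ0=90°, θ1=90°, e=0)
step 2 (rotate(1, -90)): joint angles (θ0=90°, θ1=0°, e=0)
step 3 (rotate(1, -90)): joint angles (θ0=90°, θ1=270°, e=0)
all 64 alternatives checked — unique.

rotate(1, -90), rotate(1, -90), rotate(1, -90)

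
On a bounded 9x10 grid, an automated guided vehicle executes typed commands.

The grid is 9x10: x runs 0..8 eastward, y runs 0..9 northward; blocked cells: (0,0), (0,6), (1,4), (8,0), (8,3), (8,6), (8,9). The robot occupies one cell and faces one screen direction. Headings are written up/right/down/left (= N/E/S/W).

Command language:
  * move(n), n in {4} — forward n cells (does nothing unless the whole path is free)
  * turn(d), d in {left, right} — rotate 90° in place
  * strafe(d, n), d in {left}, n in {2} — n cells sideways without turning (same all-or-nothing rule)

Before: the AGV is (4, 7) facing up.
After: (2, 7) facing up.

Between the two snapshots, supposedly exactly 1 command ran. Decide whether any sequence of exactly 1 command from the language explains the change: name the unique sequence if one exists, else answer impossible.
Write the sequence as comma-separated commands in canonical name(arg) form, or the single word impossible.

strafe(left, 2)

key: still facing N — the one step turns nothing
begin: (4, 7) facing up
[1] after strafe(left, 2): (2, 7) facing up
no rival 1-sequence matches.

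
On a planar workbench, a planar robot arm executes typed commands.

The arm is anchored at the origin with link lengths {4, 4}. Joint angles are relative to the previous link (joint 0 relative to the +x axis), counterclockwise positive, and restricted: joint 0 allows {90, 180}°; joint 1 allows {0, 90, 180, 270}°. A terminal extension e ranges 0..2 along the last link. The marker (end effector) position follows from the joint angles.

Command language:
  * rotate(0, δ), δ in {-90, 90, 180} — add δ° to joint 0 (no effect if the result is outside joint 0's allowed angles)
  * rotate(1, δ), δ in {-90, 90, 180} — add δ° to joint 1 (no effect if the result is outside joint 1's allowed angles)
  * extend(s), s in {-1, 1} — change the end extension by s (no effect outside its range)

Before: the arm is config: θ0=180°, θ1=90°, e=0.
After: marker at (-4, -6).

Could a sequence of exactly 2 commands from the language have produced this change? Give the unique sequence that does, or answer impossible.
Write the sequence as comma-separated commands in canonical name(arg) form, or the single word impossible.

extend(1), extend(1)

start: config: θ0=180°, θ1=90°, e=0
[1] after extend(1): config: θ0=180°, θ1=90°, e=1
[2] after extend(1): config: θ0=180°, θ1=90°, e=2
all 64 alternatives checked — unique.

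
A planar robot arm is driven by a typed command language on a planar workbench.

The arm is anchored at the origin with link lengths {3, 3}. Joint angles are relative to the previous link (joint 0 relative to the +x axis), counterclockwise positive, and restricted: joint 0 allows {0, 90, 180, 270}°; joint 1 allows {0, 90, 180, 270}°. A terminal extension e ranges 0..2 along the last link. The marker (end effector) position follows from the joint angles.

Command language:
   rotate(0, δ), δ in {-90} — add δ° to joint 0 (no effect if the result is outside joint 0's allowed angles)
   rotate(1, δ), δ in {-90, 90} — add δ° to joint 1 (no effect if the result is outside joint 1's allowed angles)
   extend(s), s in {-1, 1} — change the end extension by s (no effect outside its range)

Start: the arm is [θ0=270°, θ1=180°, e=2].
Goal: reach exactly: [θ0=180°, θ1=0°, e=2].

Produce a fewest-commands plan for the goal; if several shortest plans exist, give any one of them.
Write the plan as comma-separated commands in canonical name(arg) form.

t0: [θ0=270°, θ1=180°, e=2]
1. rotate(0, -90) → [θ0=180°, θ1=180°, e=2]
2. rotate(1, 90) → [θ0=180°, θ1=270°, e=2]
3. rotate(1, 90) → [θ0=180°, θ1=0°, e=2]
no 2-step plan works, so 3 is optimal.

rotate(0, -90), rotate(1, 90), rotate(1, 90)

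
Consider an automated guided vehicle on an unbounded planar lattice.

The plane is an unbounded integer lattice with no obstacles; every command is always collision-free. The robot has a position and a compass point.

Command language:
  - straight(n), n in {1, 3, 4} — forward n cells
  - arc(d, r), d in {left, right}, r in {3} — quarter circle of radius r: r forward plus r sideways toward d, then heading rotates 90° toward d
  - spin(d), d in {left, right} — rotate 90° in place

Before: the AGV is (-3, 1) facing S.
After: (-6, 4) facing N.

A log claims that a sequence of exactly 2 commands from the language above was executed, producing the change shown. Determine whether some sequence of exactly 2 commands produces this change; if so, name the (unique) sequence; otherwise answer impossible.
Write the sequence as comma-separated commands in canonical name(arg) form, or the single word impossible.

spin(right), arc(right, 3)

key: order matters: swapping spin(right) and arc(right, 3) lands elsewhere
start: (-3, 1) facing S
1. spin(right) → (-3, 1) facing W
2. arc(right, 3) → (-6, 4) facing N
all 49 alternatives checked — unique.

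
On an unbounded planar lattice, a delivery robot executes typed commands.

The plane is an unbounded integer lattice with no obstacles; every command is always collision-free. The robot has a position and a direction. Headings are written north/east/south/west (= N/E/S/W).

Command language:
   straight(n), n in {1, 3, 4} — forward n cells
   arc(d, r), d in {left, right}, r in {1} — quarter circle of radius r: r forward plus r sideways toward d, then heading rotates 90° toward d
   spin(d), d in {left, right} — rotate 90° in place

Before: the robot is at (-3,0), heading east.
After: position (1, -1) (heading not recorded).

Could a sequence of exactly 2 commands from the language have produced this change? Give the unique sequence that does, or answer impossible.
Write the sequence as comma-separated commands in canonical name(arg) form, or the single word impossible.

key: running arc(right, 1) before straight(3) would end elsewhere — order is forced
start: at (-3,0), heading east
1. straight(3) → at (0,0), heading east
2. arc(right, 1) → at (1,-1), heading south
no other 2-command option fits: unique.

straight(3), arc(right, 1)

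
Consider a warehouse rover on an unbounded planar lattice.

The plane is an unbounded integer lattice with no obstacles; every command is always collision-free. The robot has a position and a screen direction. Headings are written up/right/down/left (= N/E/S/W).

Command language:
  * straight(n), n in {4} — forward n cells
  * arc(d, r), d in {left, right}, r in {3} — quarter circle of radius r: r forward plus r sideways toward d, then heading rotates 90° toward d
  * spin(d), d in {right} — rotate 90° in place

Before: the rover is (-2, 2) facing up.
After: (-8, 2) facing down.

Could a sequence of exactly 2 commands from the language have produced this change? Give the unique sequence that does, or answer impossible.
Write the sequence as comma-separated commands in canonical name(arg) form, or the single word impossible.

arc(left, 3), arc(left, 3)

key: position moved to (-8,2) AND the heading swung to S — translation plus rotation needed
start: (-2, 2) facing up
step 1 (arc(left, 3)): (-5, 5) facing left
step 2 (arc(left, 3)): (-8, 2) facing down
no other 2-command option fits: unique.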